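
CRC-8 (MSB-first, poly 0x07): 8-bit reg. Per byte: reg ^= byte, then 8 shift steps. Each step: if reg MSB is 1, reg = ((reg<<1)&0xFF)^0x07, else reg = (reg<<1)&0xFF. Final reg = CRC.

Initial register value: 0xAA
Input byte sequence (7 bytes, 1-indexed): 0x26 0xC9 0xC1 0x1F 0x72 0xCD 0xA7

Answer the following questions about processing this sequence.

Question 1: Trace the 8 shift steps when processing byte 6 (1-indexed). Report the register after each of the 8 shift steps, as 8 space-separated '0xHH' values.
After byte 1 (0x26): reg=0xAD
After byte 2 (0xC9): reg=0x3B
After byte 3 (0xC1): reg=0xE8
After byte 4 (0x1F): reg=0xCB
After byte 5 (0x72): reg=0x26
Register before byte 6: 0x26
After XOR with byte 0xCD: 0xEB

Answer: 0xD1 0xA5 0x4D 0x9A 0x33 0x66 0xCC 0x9F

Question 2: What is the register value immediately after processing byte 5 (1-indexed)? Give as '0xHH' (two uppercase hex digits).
Answer: 0x26

Derivation:
After byte 1 (0x26): reg=0xAD
After byte 2 (0xC9): reg=0x3B
After byte 3 (0xC1): reg=0xE8
After byte 4 (0x1F): reg=0xCB
After byte 5 (0x72): reg=0x26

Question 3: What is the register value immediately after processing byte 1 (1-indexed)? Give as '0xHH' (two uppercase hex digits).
Answer: 0xAD

Derivation:
After byte 1 (0x26): reg=0xAD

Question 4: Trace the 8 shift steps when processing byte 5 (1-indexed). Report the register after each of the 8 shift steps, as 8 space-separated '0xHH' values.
Answer: 0x75 0xEA 0xD3 0xA1 0x45 0x8A 0x13 0x26

Derivation:
After byte 1 (0x26): reg=0xAD
After byte 2 (0xC9): reg=0x3B
After byte 3 (0xC1): reg=0xE8
After byte 4 (0x1F): reg=0xCB
Register before byte 5: 0xCB
After XOR with byte 0x72: 0xB9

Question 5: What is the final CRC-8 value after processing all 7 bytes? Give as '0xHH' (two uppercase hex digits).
After byte 1 (0x26): reg=0xAD
After byte 2 (0xC9): reg=0x3B
After byte 3 (0xC1): reg=0xE8
After byte 4 (0x1F): reg=0xCB
After byte 5 (0x72): reg=0x26
After byte 6 (0xCD): reg=0x9F
After byte 7 (0xA7): reg=0xA8

Answer: 0xA8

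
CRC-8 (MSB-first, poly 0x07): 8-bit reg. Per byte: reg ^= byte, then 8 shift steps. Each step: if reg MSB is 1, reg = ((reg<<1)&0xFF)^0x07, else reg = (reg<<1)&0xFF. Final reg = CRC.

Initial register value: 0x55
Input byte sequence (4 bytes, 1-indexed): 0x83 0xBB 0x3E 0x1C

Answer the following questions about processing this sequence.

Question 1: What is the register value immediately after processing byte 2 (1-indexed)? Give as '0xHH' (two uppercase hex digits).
Answer: 0xEC

Derivation:
After byte 1 (0x83): reg=0x2C
After byte 2 (0xBB): reg=0xEC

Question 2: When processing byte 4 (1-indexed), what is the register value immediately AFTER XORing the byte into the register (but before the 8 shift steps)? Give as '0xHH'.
Answer: 0x2C

Derivation:
Register before byte 4: 0x30
Byte 4: 0x1C
0x30 XOR 0x1C = 0x2C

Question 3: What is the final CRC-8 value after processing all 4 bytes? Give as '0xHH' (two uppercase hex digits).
After byte 1 (0x83): reg=0x2C
After byte 2 (0xBB): reg=0xEC
After byte 3 (0x3E): reg=0x30
After byte 4 (0x1C): reg=0xC4

Answer: 0xC4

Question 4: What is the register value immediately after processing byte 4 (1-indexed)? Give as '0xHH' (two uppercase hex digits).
Answer: 0xC4

Derivation:
After byte 1 (0x83): reg=0x2C
After byte 2 (0xBB): reg=0xEC
After byte 3 (0x3E): reg=0x30
After byte 4 (0x1C): reg=0xC4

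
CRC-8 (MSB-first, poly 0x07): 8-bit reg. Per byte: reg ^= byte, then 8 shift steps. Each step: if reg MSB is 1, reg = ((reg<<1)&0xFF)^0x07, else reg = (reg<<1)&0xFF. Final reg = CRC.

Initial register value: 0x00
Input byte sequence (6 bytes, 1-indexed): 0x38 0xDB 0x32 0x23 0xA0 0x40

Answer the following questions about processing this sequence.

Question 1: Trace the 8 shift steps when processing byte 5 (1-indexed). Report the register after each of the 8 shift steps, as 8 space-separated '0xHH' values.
Answer: 0x80 0x07 0x0E 0x1C 0x38 0x70 0xE0 0xC7

Derivation:
After byte 1 (0x38): reg=0xA8
After byte 2 (0xDB): reg=0x5E
After byte 3 (0x32): reg=0x03
After byte 4 (0x23): reg=0xE0
Register before byte 5: 0xE0
After XOR with byte 0xA0: 0x40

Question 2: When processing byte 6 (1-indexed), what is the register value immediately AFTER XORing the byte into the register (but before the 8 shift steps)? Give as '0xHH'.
Answer: 0x87

Derivation:
Register before byte 6: 0xC7
Byte 6: 0x40
0xC7 XOR 0x40 = 0x87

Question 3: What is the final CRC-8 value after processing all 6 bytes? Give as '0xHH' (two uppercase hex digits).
After byte 1 (0x38): reg=0xA8
After byte 2 (0xDB): reg=0x5E
After byte 3 (0x32): reg=0x03
After byte 4 (0x23): reg=0xE0
After byte 5 (0xA0): reg=0xC7
After byte 6 (0x40): reg=0x9C

Answer: 0x9C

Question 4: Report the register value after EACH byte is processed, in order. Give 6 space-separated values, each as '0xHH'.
0xA8 0x5E 0x03 0xE0 0xC7 0x9C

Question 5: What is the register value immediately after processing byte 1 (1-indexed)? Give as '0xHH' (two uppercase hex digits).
After byte 1 (0x38): reg=0xA8

Answer: 0xA8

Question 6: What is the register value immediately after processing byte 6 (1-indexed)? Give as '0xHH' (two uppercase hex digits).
Answer: 0x9C

Derivation:
After byte 1 (0x38): reg=0xA8
After byte 2 (0xDB): reg=0x5E
After byte 3 (0x32): reg=0x03
After byte 4 (0x23): reg=0xE0
After byte 5 (0xA0): reg=0xC7
After byte 6 (0x40): reg=0x9C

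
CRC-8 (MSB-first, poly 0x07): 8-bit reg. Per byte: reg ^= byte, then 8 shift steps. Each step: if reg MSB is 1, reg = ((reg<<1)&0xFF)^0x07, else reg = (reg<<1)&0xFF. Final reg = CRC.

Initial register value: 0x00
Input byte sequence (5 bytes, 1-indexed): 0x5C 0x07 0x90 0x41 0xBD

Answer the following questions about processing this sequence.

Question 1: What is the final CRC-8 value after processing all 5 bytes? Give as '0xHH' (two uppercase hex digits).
Answer: 0xD3

Derivation:
After byte 1 (0x5C): reg=0x93
After byte 2 (0x07): reg=0xE5
After byte 3 (0x90): reg=0x4C
After byte 4 (0x41): reg=0x23
After byte 5 (0xBD): reg=0xD3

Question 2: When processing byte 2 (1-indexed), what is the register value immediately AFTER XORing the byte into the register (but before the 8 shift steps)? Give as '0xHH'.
Answer: 0x94

Derivation:
Register before byte 2: 0x93
Byte 2: 0x07
0x93 XOR 0x07 = 0x94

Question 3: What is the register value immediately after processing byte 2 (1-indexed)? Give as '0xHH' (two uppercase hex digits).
After byte 1 (0x5C): reg=0x93
After byte 2 (0x07): reg=0xE5

Answer: 0xE5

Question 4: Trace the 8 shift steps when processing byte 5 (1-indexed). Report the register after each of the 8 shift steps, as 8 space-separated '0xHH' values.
After byte 1 (0x5C): reg=0x93
After byte 2 (0x07): reg=0xE5
After byte 3 (0x90): reg=0x4C
After byte 4 (0x41): reg=0x23
Register before byte 5: 0x23
After XOR with byte 0xBD: 0x9E

Answer: 0x3B 0x76 0xEC 0xDF 0xB9 0x75 0xEA 0xD3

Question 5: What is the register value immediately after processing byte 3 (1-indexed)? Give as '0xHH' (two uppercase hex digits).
After byte 1 (0x5C): reg=0x93
After byte 2 (0x07): reg=0xE5
After byte 3 (0x90): reg=0x4C

Answer: 0x4C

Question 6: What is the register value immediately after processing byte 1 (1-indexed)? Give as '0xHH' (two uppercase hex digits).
After byte 1 (0x5C): reg=0x93

Answer: 0x93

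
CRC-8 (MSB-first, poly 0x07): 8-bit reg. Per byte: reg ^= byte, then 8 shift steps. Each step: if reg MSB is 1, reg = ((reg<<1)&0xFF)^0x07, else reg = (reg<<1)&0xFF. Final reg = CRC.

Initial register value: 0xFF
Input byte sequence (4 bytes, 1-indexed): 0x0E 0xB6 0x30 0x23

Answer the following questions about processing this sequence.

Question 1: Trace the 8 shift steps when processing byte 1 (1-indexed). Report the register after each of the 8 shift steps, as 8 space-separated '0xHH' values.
Register before byte 1: 0xFF
After XOR with byte 0x0E: 0xF1

Answer: 0xE5 0xCD 0x9D 0x3D 0x7A 0xF4 0xEF 0xD9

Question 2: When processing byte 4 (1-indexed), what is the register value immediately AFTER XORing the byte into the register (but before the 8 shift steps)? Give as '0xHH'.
Answer: 0x85

Derivation:
Register before byte 4: 0xA6
Byte 4: 0x23
0xA6 XOR 0x23 = 0x85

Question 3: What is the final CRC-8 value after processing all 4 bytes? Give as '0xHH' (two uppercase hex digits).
After byte 1 (0x0E): reg=0xD9
After byte 2 (0xB6): reg=0x0A
After byte 3 (0x30): reg=0xA6
After byte 4 (0x23): reg=0x92

Answer: 0x92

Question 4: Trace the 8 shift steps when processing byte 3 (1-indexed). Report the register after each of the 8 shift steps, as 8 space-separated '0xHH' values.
Answer: 0x74 0xE8 0xD7 0xA9 0x55 0xAA 0x53 0xA6

Derivation:
After byte 1 (0x0E): reg=0xD9
After byte 2 (0xB6): reg=0x0A
Register before byte 3: 0x0A
After XOR with byte 0x30: 0x3A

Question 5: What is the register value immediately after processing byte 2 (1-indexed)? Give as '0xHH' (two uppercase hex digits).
Answer: 0x0A

Derivation:
After byte 1 (0x0E): reg=0xD9
After byte 2 (0xB6): reg=0x0A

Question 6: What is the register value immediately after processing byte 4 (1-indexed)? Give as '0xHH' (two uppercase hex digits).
Answer: 0x92

Derivation:
After byte 1 (0x0E): reg=0xD9
After byte 2 (0xB6): reg=0x0A
After byte 3 (0x30): reg=0xA6
After byte 4 (0x23): reg=0x92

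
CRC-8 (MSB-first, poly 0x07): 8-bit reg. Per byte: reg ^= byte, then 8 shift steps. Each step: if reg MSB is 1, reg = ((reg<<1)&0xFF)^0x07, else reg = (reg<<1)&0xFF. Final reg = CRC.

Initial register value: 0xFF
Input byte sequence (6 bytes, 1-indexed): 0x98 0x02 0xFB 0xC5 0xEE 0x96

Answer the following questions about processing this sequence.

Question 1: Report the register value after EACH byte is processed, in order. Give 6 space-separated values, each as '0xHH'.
0x32 0x90 0x16 0x37 0x01 0xEC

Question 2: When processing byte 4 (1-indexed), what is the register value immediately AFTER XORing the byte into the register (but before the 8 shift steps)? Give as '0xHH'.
Answer: 0xD3

Derivation:
Register before byte 4: 0x16
Byte 4: 0xC5
0x16 XOR 0xC5 = 0xD3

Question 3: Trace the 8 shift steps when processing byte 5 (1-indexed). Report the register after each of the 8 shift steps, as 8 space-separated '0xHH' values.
After byte 1 (0x98): reg=0x32
After byte 2 (0x02): reg=0x90
After byte 3 (0xFB): reg=0x16
After byte 4 (0xC5): reg=0x37
Register before byte 5: 0x37
After XOR with byte 0xEE: 0xD9

Answer: 0xB5 0x6D 0xDA 0xB3 0x61 0xC2 0x83 0x01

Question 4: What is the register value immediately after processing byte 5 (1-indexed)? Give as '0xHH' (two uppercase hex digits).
After byte 1 (0x98): reg=0x32
After byte 2 (0x02): reg=0x90
After byte 3 (0xFB): reg=0x16
After byte 4 (0xC5): reg=0x37
After byte 5 (0xEE): reg=0x01

Answer: 0x01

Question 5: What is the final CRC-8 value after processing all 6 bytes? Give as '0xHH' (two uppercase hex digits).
Answer: 0xEC

Derivation:
After byte 1 (0x98): reg=0x32
After byte 2 (0x02): reg=0x90
After byte 3 (0xFB): reg=0x16
After byte 4 (0xC5): reg=0x37
After byte 5 (0xEE): reg=0x01
After byte 6 (0x96): reg=0xEC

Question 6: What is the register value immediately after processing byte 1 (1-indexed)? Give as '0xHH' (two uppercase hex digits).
After byte 1 (0x98): reg=0x32

Answer: 0x32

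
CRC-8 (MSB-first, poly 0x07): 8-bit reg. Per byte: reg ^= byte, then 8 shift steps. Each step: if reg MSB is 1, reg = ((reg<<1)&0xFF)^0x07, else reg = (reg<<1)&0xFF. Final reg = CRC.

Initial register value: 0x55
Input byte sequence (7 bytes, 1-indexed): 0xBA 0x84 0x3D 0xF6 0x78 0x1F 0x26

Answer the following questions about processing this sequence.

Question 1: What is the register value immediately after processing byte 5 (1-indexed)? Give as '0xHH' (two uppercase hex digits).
After byte 1 (0xBA): reg=0x83
After byte 2 (0x84): reg=0x15
After byte 3 (0x3D): reg=0xD8
After byte 4 (0xF6): reg=0xCA
After byte 5 (0x78): reg=0x17

Answer: 0x17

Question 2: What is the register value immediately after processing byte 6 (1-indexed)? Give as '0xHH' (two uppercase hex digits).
Answer: 0x38

Derivation:
After byte 1 (0xBA): reg=0x83
After byte 2 (0x84): reg=0x15
After byte 3 (0x3D): reg=0xD8
After byte 4 (0xF6): reg=0xCA
After byte 5 (0x78): reg=0x17
After byte 6 (0x1F): reg=0x38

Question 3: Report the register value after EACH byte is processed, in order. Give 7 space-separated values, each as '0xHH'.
0x83 0x15 0xD8 0xCA 0x17 0x38 0x5A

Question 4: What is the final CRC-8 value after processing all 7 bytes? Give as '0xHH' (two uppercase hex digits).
After byte 1 (0xBA): reg=0x83
After byte 2 (0x84): reg=0x15
After byte 3 (0x3D): reg=0xD8
After byte 4 (0xF6): reg=0xCA
After byte 5 (0x78): reg=0x17
After byte 6 (0x1F): reg=0x38
After byte 7 (0x26): reg=0x5A

Answer: 0x5A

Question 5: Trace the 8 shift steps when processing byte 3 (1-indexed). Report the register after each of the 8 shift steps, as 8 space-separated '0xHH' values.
Answer: 0x50 0xA0 0x47 0x8E 0x1B 0x36 0x6C 0xD8

Derivation:
After byte 1 (0xBA): reg=0x83
After byte 2 (0x84): reg=0x15
Register before byte 3: 0x15
After XOR with byte 0x3D: 0x28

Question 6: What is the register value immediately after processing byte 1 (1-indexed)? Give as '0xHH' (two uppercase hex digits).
Answer: 0x83

Derivation:
After byte 1 (0xBA): reg=0x83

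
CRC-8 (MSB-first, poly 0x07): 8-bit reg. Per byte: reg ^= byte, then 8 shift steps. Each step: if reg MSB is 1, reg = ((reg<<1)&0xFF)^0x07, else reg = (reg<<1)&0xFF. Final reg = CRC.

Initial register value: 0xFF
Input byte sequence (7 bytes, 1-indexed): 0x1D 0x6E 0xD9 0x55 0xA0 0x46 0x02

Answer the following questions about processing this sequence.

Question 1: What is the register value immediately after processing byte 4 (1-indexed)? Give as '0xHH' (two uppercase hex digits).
After byte 1 (0x1D): reg=0xA0
After byte 2 (0x6E): reg=0x64
After byte 3 (0xD9): reg=0x3A
After byte 4 (0x55): reg=0x0A

Answer: 0x0A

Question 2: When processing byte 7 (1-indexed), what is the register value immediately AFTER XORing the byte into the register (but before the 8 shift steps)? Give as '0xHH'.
Register before byte 7: 0x4F
Byte 7: 0x02
0x4F XOR 0x02 = 0x4D

Answer: 0x4D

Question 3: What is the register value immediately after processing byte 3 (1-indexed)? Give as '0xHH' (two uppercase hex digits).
After byte 1 (0x1D): reg=0xA0
After byte 2 (0x6E): reg=0x64
After byte 3 (0xD9): reg=0x3A

Answer: 0x3A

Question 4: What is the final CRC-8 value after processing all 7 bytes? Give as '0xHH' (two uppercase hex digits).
Answer: 0xE4

Derivation:
After byte 1 (0x1D): reg=0xA0
After byte 2 (0x6E): reg=0x64
After byte 3 (0xD9): reg=0x3A
After byte 4 (0x55): reg=0x0A
After byte 5 (0xA0): reg=0x5F
After byte 6 (0x46): reg=0x4F
After byte 7 (0x02): reg=0xE4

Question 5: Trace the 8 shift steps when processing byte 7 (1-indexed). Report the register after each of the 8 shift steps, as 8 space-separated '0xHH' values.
After byte 1 (0x1D): reg=0xA0
After byte 2 (0x6E): reg=0x64
After byte 3 (0xD9): reg=0x3A
After byte 4 (0x55): reg=0x0A
After byte 5 (0xA0): reg=0x5F
After byte 6 (0x46): reg=0x4F
Register before byte 7: 0x4F
After XOR with byte 0x02: 0x4D

Answer: 0x9A 0x33 0x66 0xCC 0x9F 0x39 0x72 0xE4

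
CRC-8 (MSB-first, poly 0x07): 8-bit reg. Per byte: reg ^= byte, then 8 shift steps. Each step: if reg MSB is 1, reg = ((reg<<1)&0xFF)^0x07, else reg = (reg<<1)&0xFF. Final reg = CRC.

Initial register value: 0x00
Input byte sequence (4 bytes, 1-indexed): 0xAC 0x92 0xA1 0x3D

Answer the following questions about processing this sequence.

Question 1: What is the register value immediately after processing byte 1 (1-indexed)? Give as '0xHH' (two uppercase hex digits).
After byte 1 (0xAC): reg=0x4D

Answer: 0x4D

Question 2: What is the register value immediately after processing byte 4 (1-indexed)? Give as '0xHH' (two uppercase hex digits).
Answer: 0xD6

Derivation:
After byte 1 (0xAC): reg=0x4D
After byte 2 (0x92): reg=0x13
After byte 3 (0xA1): reg=0x17
After byte 4 (0x3D): reg=0xD6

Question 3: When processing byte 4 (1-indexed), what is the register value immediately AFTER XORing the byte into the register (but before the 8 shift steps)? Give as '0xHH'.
Answer: 0x2A

Derivation:
Register before byte 4: 0x17
Byte 4: 0x3D
0x17 XOR 0x3D = 0x2A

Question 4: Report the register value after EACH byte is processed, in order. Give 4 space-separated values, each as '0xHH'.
0x4D 0x13 0x17 0xD6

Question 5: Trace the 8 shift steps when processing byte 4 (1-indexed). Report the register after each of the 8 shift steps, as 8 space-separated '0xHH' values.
Answer: 0x54 0xA8 0x57 0xAE 0x5B 0xB6 0x6B 0xD6

Derivation:
After byte 1 (0xAC): reg=0x4D
After byte 2 (0x92): reg=0x13
After byte 3 (0xA1): reg=0x17
Register before byte 4: 0x17
After XOR with byte 0x3D: 0x2A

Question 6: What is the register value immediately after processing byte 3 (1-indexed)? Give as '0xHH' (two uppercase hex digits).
After byte 1 (0xAC): reg=0x4D
After byte 2 (0x92): reg=0x13
After byte 3 (0xA1): reg=0x17

Answer: 0x17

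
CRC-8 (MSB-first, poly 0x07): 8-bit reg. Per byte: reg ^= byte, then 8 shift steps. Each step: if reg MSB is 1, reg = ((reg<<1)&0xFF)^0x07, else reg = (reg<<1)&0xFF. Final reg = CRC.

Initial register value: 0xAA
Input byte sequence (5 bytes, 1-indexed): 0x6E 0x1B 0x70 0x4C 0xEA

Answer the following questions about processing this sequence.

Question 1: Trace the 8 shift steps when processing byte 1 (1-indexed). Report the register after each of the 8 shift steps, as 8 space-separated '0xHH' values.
Register before byte 1: 0xAA
After XOR with byte 0x6E: 0xC4

Answer: 0x8F 0x19 0x32 0x64 0xC8 0x97 0x29 0x52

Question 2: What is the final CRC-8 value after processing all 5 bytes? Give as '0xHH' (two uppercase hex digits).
After byte 1 (0x6E): reg=0x52
After byte 2 (0x1B): reg=0xF8
After byte 3 (0x70): reg=0xB1
After byte 4 (0x4C): reg=0xFD
After byte 5 (0xEA): reg=0x65

Answer: 0x65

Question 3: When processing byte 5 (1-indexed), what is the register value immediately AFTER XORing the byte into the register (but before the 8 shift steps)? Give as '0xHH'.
Answer: 0x17

Derivation:
Register before byte 5: 0xFD
Byte 5: 0xEA
0xFD XOR 0xEA = 0x17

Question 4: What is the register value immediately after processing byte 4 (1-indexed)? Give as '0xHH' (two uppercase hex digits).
Answer: 0xFD

Derivation:
After byte 1 (0x6E): reg=0x52
After byte 2 (0x1B): reg=0xF8
After byte 3 (0x70): reg=0xB1
After byte 4 (0x4C): reg=0xFD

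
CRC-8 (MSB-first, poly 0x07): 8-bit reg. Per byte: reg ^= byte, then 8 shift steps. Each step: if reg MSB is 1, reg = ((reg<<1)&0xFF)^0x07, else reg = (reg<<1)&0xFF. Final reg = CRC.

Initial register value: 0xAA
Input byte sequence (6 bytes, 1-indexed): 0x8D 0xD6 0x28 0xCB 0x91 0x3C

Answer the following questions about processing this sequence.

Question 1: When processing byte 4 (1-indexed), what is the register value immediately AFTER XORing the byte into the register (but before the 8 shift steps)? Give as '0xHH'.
Answer: 0x82

Derivation:
Register before byte 4: 0x49
Byte 4: 0xCB
0x49 XOR 0xCB = 0x82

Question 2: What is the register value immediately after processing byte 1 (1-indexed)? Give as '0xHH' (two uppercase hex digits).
Answer: 0xF5

Derivation:
After byte 1 (0x8D): reg=0xF5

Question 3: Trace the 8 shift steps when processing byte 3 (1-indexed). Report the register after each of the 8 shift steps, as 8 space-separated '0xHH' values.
After byte 1 (0x8D): reg=0xF5
After byte 2 (0xD6): reg=0xE9
Register before byte 3: 0xE9
After XOR with byte 0x28: 0xC1

Answer: 0x85 0x0D 0x1A 0x34 0x68 0xD0 0xA7 0x49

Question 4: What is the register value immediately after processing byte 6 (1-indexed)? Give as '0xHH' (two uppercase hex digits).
After byte 1 (0x8D): reg=0xF5
After byte 2 (0xD6): reg=0xE9
After byte 3 (0x28): reg=0x49
After byte 4 (0xCB): reg=0x87
After byte 5 (0x91): reg=0x62
After byte 6 (0x3C): reg=0x9D

Answer: 0x9D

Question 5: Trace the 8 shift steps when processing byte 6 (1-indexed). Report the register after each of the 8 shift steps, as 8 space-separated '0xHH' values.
Answer: 0xBC 0x7F 0xFE 0xFB 0xF1 0xE5 0xCD 0x9D

Derivation:
After byte 1 (0x8D): reg=0xF5
After byte 2 (0xD6): reg=0xE9
After byte 3 (0x28): reg=0x49
After byte 4 (0xCB): reg=0x87
After byte 5 (0x91): reg=0x62
Register before byte 6: 0x62
After XOR with byte 0x3C: 0x5E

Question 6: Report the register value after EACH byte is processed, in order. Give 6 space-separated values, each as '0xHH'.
0xF5 0xE9 0x49 0x87 0x62 0x9D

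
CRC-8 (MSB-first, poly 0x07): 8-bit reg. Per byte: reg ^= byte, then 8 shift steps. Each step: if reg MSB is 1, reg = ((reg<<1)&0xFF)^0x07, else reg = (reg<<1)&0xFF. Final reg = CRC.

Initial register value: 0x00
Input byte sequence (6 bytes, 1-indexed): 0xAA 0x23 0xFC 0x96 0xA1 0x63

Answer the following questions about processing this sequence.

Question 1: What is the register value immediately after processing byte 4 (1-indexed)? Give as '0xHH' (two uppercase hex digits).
After byte 1 (0xAA): reg=0x5F
After byte 2 (0x23): reg=0x73
After byte 3 (0xFC): reg=0xA4
After byte 4 (0x96): reg=0x9E

Answer: 0x9E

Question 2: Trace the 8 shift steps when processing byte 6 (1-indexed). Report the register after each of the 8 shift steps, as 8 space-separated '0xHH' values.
After byte 1 (0xAA): reg=0x5F
After byte 2 (0x23): reg=0x73
After byte 3 (0xFC): reg=0xA4
After byte 4 (0x96): reg=0x9E
After byte 5 (0xA1): reg=0xBD
Register before byte 6: 0xBD
After XOR with byte 0x63: 0xDE

Answer: 0xBB 0x71 0xE2 0xC3 0x81 0x05 0x0A 0x14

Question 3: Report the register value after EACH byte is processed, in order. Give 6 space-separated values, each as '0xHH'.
0x5F 0x73 0xA4 0x9E 0xBD 0x14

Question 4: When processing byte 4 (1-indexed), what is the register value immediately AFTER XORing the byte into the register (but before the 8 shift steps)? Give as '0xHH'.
Register before byte 4: 0xA4
Byte 4: 0x96
0xA4 XOR 0x96 = 0x32

Answer: 0x32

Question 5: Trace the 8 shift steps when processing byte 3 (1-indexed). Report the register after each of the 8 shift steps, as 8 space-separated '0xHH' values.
Answer: 0x19 0x32 0x64 0xC8 0x97 0x29 0x52 0xA4

Derivation:
After byte 1 (0xAA): reg=0x5F
After byte 2 (0x23): reg=0x73
Register before byte 3: 0x73
After XOR with byte 0xFC: 0x8F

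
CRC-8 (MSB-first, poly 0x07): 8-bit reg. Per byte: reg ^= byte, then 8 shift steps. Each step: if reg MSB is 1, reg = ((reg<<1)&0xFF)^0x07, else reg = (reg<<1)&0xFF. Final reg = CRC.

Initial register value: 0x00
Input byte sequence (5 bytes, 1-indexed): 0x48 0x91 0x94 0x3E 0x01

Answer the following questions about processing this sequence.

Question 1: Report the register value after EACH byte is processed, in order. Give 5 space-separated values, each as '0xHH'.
0xFF 0x0D 0xC6 0xE6 0xBB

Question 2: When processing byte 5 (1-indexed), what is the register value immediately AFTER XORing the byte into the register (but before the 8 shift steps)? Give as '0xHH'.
Answer: 0xE7

Derivation:
Register before byte 5: 0xE6
Byte 5: 0x01
0xE6 XOR 0x01 = 0xE7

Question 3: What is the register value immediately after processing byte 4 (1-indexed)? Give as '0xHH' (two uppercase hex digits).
After byte 1 (0x48): reg=0xFF
After byte 2 (0x91): reg=0x0D
After byte 3 (0x94): reg=0xC6
After byte 4 (0x3E): reg=0xE6

Answer: 0xE6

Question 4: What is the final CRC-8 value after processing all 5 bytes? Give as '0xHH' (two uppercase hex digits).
Answer: 0xBB

Derivation:
After byte 1 (0x48): reg=0xFF
After byte 2 (0x91): reg=0x0D
After byte 3 (0x94): reg=0xC6
After byte 4 (0x3E): reg=0xE6
After byte 5 (0x01): reg=0xBB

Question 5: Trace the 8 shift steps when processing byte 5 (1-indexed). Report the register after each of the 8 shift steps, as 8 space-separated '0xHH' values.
Answer: 0xC9 0x95 0x2D 0x5A 0xB4 0x6F 0xDE 0xBB

Derivation:
After byte 1 (0x48): reg=0xFF
After byte 2 (0x91): reg=0x0D
After byte 3 (0x94): reg=0xC6
After byte 4 (0x3E): reg=0xE6
Register before byte 5: 0xE6
After XOR with byte 0x01: 0xE7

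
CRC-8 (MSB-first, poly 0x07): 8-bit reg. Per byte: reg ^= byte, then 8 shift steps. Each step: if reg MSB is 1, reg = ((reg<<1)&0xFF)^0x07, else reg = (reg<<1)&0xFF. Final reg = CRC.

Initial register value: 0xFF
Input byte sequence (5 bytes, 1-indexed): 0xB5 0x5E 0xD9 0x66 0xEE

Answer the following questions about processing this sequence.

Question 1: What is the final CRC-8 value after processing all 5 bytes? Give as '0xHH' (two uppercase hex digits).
After byte 1 (0xB5): reg=0xF1
After byte 2 (0x5E): reg=0x44
After byte 3 (0xD9): reg=0xDA
After byte 4 (0x66): reg=0x3D
After byte 5 (0xEE): reg=0x37

Answer: 0x37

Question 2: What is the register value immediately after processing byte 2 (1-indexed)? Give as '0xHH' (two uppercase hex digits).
After byte 1 (0xB5): reg=0xF1
After byte 2 (0x5E): reg=0x44

Answer: 0x44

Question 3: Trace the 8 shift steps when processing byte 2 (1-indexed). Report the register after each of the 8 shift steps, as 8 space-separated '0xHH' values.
Answer: 0x59 0xB2 0x63 0xC6 0x8B 0x11 0x22 0x44

Derivation:
After byte 1 (0xB5): reg=0xF1
Register before byte 2: 0xF1
After XOR with byte 0x5E: 0xAF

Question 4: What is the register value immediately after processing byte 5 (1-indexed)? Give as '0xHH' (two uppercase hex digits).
Answer: 0x37

Derivation:
After byte 1 (0xB5): reg=0xF1
After byte 2 (0x5E): reg=0x44
After byte 3 (0xD9): reg=0xDA
After byte 4 (0x66): reg=0x3D
After byte 5 (0xEE): reg=0x37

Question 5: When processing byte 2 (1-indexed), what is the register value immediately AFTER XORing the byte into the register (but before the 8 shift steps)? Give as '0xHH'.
Register before byte 2: 0xF1
Byte 2: 0x5E
0xF1 XOR 0x5E = 0xAF

Answer: 0xAF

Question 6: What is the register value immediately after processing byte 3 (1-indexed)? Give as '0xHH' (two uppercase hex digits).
After byte 1 (0xB5): reg=0xF1
After byte 2 (0x5E): reg=0x44
After byte 3 (0xD9): reg=0xDA

Answer: 0xDA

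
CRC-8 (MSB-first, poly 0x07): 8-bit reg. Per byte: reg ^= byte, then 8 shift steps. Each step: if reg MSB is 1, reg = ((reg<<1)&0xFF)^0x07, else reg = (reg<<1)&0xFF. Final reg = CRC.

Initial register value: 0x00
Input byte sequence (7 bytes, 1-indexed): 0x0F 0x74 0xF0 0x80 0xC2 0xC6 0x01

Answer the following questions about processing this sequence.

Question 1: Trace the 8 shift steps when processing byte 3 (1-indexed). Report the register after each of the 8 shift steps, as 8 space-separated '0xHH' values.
Answer: 0xF0 0xE7 0xC9 0x95 0x2D 0x5A 0xB4 0x6F

Derivation:
After byte 1 (0x0F): reg=0x2D
After byte 2 (0x74): reg=0x88
Register before byte 3: 0x88
After XOR with byte 0xF0: 0x78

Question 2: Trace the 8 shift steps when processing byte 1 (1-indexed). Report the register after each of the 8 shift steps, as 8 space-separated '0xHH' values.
Answer: 0x1E 0x3C 0x78 0xF0 0xE7 0xC9 0x95 0x2D

Derivation:
Register before byte 1: 0x00
After XOR with byte 0x0F: 0x0F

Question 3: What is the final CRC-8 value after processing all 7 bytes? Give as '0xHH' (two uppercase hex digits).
After byte 1 (0x0F): reg=0x2D
After byte 2 (0x74): reg=0x88
After byte 3 (0xF0): reg=0x6F
After byte 4 (0x80): reg=0x83
After byte 5 (0xC2): reg=0xC0
After byte 6 (0xC6): reg=0x12
After byte 7 (0x01): reg=0x79

Answer: 0x79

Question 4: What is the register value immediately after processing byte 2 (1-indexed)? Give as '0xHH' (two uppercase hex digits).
Answer: 0x88

Derivation:
After byte 1 (0x0F): reg=0x2D
After byte 2 (0x74): reg=0x88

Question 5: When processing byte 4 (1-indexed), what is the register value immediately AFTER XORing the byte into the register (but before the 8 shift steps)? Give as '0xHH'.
Register before byte 4: 0x6F
Byte 4: 0x80
0x6F XOR 0x80 = 0xEF

Answer: 0xEF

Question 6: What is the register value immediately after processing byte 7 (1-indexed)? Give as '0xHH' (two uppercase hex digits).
Answer: 0x79

Derivation:
After byte 1 (0x0F): reg=0x2D
After byte 2 (0x74): reg=0x88
After byte 3 (0xF0): reg=0x6F
After byte 4 (0x80): reg=0x83
After byte 5 (0xC2): reg=0xC0
After byte 6 (0xC6): reg=0x12
After byte 7 (0x01): reg=0x79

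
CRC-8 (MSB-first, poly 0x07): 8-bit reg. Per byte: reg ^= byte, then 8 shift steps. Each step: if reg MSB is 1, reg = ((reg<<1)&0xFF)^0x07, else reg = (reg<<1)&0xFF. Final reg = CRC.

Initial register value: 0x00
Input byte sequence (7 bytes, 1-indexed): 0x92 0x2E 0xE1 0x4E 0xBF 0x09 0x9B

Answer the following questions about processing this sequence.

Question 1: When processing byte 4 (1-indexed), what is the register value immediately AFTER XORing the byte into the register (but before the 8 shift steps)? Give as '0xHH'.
Register before byte 4: 0xAE
Byte 4: 0x4E
0xAE XOR 0x4E = 0xE0

Answer: 0xE0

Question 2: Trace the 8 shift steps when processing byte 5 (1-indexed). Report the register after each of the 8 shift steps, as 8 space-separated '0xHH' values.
After byte 1 (0x92): reg=0xF7
After byte 2 (0x2E): reg=0x01
After byte 3 (0xE1): reg=0xAE
After byte 4 (0x4E): reg=0xAE
Register before byte 5: 0xAE
After XOR with byte 0xBF: 0x11

Answer: 0x22 0x44 0x88 0x17 0x2E 0x5C 0xB8 0x77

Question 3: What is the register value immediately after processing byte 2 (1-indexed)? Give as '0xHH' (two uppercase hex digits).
Answer: 0x01

Derivation:
After byte 1 (0x92): reg=0xF7
After byte 2 (0x2E): reg=0x01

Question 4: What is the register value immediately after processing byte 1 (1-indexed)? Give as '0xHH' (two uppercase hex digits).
After byte 1 (0x92): reg=0xF7

Answer: 0xF7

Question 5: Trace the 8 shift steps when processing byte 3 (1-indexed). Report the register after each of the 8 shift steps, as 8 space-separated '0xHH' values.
After byte 1 (0x92): reg=0xF7
After byte 2 (0x2E): reg=0x01
Register before byte 3: 0x01
After XOR with byte 0xE1: 0xE0

Answer: 0xC7 0x89 0x15 0x2A 0x54 0xA8 0x57 0xAE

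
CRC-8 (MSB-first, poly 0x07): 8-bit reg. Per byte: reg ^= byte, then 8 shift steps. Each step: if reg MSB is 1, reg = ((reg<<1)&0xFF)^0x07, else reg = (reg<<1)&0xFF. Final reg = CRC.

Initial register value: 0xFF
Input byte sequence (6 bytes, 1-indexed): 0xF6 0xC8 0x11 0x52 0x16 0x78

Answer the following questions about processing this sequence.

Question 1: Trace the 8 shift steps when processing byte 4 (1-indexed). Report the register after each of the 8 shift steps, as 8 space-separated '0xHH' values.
After byte 1 (0xF6): reg=0x3F
After byte 2 (0xC8): reg=0xCB
After byte 3 (0x11): reg=0x08
Register before byte 4: 0x08
After XOR with byte 0x52: 0x5A

Answer: 0xB4 0x6F 0xDE 0xBB 0x71 0xE2 0xC3 0x81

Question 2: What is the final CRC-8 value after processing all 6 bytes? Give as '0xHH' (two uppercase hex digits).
After byte 1 (0xF6): reg=0x3F
After byte 2 (0xC8): reg=0xCB
After byte 3 (0x11): reg=0x08
After byte 4 (0x52): reg=0x81
After byte 5 (0x16): reg=0xEC
After byte 6 (0x78): reg=0xE5

Answer: 0xE5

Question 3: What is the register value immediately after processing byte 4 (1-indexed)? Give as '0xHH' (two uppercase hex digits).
Answer: 0x81

Derivation:
After byte 1 (0xF6): reg=0x3F
After byte 2 (0xC8): reg=0xCB
After byte 3 (0x11): reg=0x08
After byte 4 (0x52): reg=0x81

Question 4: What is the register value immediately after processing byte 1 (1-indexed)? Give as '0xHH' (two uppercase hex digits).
Answer: 0x3F

Derivation:
After byte 1 (0xF6): reg=0x3F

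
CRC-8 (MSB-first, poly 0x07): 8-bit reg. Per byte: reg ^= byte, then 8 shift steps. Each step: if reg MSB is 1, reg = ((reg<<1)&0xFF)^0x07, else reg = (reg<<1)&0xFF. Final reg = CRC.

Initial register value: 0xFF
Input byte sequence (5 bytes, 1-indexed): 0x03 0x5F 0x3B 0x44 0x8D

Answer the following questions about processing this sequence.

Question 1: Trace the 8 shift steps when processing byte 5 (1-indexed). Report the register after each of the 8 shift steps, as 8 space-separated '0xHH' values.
After byte 1 (0x03): reg=0xFA
After byte 2 (0x5F): reg=0x72
After byte 3 (0x3B): reg=0xF8
After byte 4 (0x44): reg=0x3D
Register before byte 5: 0x3D
After XOR with byte 0x8D: 0xB0

Answer: 0x67 0xCE 0x9B 0x31 0x62 0xC4 0x8F 0x19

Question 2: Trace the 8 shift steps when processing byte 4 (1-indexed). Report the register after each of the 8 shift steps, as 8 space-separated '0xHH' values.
After byte 1 (0x03): reg=0xFA
After byte 2 (0x5F): reg=0x72
After byte 3 (0x3B): reg=0xF8
Register before byte 4: 0xF8
After XOR with byte 0x44: 0xBC

Answer: 0x7F 0xFE 0xFB 0xF1 0xE5 0xCD 0x9D 0x3D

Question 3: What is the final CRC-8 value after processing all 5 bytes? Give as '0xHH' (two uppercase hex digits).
After byte 1 (0x03): reg=0xFA
After byte 2 (0x5F): reg=0x72
After byte 3 (0x3B): reg=0xF8
After byte 4 (0x44): reg=0x3D
After byte 5 (0x8D): reg=0x19

Answer: 0x19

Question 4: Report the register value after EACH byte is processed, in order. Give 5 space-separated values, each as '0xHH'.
0xFA 0x72 0xF8 0x3D 0x19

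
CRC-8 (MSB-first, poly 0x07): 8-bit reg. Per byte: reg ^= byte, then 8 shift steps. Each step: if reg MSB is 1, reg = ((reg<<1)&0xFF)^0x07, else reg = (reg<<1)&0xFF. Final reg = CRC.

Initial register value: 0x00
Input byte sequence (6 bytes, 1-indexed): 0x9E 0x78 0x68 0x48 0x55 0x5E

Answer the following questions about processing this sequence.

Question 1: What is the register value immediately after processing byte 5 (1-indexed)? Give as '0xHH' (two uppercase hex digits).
Answer: 0xBE

Derivation:
After byte 1 (0x9E): reg=0xD3
After byte 2 (0x78): reg=0x58
After byte 3 (0x68): reg=0x90
After byte 4 (0x48): reg=0x06
After byte 5 (0x55): reg=0xBE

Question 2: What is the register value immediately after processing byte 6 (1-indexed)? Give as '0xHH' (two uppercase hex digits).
Answer: 0xAE

Derivation:
After byte 1 (0x9E): reg=0xD3
After byte 2 (0x78): reg=0x58
After byte 3 (0x68): reg=0x90
After byte 4 (0x48): reg=0x06
After byte 5 (0x55): reg=0xBE
After byte 6 (0x5E): reg=0xAE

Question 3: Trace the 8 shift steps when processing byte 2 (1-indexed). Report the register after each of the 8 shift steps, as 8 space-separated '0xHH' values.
After byte 1 (0x9E): reg=0xD3
Register before byte 2: 0xD3
After XOR with byte 0x78: 0xAB

Answer: 0x51 0xA2 0x43 0x86 0x0B 0x16 0x2C 0x58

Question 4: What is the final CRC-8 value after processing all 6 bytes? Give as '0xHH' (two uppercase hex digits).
After byte 1 (0x9E): reg=0xD3
After byte 2 (0x78): reg=0x58
After byte 3 (0x68): reg=0x90
After byte 4 (0x48): reg=0x06
After byte 5 (0x55): reg=0xBE
After byte 6 (0x5E): reg=0xAE

Answer: 0xAE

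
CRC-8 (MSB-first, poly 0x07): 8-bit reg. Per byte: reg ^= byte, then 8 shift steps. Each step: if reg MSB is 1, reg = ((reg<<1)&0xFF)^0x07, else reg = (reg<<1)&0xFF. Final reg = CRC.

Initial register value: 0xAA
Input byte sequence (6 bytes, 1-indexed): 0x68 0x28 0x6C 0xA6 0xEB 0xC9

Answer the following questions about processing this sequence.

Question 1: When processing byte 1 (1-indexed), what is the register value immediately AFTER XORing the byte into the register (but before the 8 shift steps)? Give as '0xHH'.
Answer: 0xC2

Derivation:
Register before byte 1: 0xAA
Byte 1: 0x68
0xAA XOR 0x68 = 0xC2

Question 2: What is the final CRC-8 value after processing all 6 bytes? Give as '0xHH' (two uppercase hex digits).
Answer: 0x98

Derivation:
After byte 1 (0x68): reg=0x40
After byte 2 (0x28): reg=0x1F
After byte 3 (0x6C): reg=0x5E
After byte 4 (0xA6): reg=0xE6
After byte 5 (0xEB): reg=0x23
After byte 6 (0xC9): reg=0x98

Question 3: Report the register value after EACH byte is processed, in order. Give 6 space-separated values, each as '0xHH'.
0x40 0x1F 0x5E 0xE6 0x23 0x98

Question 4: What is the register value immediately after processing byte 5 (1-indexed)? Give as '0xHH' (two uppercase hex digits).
After byte 1 (0x68): reg=0x40
After byte 2 (0x28): reg=0x1F
After byte 3 (0x6C): reg=0x5E
After byte 4 (0xA6): reg=0xE6
After byte 5 (0xEB): reg=0x23

Answer: 0x23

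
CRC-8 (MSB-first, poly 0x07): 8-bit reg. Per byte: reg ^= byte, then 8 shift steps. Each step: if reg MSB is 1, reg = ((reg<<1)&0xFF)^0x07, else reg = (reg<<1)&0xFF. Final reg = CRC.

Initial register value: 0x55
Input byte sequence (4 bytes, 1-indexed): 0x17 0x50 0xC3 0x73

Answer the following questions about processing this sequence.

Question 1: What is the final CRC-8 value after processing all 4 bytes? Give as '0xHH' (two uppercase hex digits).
After byte 1 (0x17): reg=0xC9
After byte 2 (0x50): reg=0xC6
After byte 3 (0xC3): reg=0x1B
After byte 4 (0x73): reg=0x1F

Answer: 0x1F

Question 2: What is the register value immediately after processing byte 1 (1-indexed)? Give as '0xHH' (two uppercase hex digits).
After byte 1 (0x17): reg=0xC9

Answer: 0xC9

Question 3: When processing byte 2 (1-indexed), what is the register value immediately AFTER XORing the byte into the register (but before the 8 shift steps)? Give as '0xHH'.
Answer: 0x99

Derivation:
Register before byte 2: 0xC9
Byte 2: 0x50
0xC9 XOR 0x50 = 0x99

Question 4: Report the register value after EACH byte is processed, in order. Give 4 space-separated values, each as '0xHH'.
0xC9 0xC6 0x1B 0x1F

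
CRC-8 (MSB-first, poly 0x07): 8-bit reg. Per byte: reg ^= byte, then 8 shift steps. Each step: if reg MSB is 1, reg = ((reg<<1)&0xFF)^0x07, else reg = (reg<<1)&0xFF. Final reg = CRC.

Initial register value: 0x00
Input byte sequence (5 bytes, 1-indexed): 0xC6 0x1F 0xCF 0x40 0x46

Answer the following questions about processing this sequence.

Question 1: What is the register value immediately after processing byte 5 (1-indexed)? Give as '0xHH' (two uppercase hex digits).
Answer: 0xE5

Derivation:
After byte 1 (0xC6): reg=0x5C
After byte 2 (0x1F): reg=0xCE
After byte 3 (0xCF): reg=0x07
After byte 4 (0x40): reg=0xD2
After byte 5 (0x46): reg=0xE5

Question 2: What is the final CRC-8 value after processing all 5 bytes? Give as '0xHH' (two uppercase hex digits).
Answer: 0xE5

Derivation:
After byte 1 (0xC6): reg=0x5C
After byte 2 (0x1F): reg=0xCE
After byte 3 (0xCF): reg=0x07
After byte 4 (0x40): reg=0xD2
After byte 5 (0x46): reg=0xE5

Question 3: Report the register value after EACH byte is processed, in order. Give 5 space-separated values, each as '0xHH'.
0x5C 0xCE 0x07 0xD2 0xE5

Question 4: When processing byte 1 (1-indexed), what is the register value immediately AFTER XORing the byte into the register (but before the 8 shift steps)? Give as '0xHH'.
Register before byte 1: 0x00
Byte 1: 0xC6
0x00 XOR 0xC6 = 0xC6

Answer: 0xC6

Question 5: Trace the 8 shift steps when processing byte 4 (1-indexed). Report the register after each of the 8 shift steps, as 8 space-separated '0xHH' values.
Answer: 0x8E 0x1B 0x36 0x6C 0xD8 0xB7 0x69 0xD2

Derivation:
After byte 1 (0xC6): reg=0x5C
After byte 2 (0x1F): reg=0xCE
After byte 3 (0xCF): reg=0x07
Register before byte 4: 0x07
After XOR with byte 0x40: 0x47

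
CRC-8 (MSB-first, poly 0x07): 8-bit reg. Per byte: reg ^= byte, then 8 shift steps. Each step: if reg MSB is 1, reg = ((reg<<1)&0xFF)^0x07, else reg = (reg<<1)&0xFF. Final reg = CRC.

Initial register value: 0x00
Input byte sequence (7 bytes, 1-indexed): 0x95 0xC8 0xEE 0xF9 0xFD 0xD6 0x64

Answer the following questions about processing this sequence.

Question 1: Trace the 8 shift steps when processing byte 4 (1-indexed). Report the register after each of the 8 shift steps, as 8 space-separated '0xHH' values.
After byte 1 (0x95): reg=0xE2
After byte 2 (0xC8): reg=0xD6
After byte 3 (0xEE): reg=0xA8
Register before byte 4: 0xA8
After XOR with byte 0xF9: 0x51

Answer: 0xA2 0x43 0x86 0x0B 0x16 0x2C 0x58 0xB0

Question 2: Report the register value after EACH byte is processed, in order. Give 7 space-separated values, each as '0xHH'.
0xE2 0xD6 0xA8 0xB0 0xE4 0x9E 0xE8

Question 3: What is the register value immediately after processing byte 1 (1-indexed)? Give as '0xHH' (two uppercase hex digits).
Answer: 0xE2

Derivation:
After byte 1 (0x95): reg=0xE2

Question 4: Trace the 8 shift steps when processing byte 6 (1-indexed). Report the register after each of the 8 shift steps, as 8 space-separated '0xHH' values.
After byte 1 (0x95): reg=0xE2
After byte 2 (0xC8): reg=0xD6
After byte 3 (0xEE): reg=0xA8
After byte 4 (0xF9): reg=0xB0
After byte 5 (0xFD): reg=0xE4
Register before byte 6: 0xE4
After XOR with byte 0xD6: 0x32

Answer: 0x64 0xC8 0x97 0x29 0x52 0xA4 0x4F 0x9E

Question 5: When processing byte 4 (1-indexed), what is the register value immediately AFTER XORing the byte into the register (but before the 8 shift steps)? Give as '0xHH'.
Register before byte 4: 0xA8
Byte 4: 0xF9
0xA8 XOR 0xF9 = 0x51

Answer: 0x51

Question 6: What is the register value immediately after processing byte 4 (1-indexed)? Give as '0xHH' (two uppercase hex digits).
After byte 1 (0x95): reg=0xE2
After byte 2 (0xC8): reg=0xD6
After byte 3 (0xEE): reg=0xA8
After byte 4 (0xF9): reg=0xB0

Answer: 0xB0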